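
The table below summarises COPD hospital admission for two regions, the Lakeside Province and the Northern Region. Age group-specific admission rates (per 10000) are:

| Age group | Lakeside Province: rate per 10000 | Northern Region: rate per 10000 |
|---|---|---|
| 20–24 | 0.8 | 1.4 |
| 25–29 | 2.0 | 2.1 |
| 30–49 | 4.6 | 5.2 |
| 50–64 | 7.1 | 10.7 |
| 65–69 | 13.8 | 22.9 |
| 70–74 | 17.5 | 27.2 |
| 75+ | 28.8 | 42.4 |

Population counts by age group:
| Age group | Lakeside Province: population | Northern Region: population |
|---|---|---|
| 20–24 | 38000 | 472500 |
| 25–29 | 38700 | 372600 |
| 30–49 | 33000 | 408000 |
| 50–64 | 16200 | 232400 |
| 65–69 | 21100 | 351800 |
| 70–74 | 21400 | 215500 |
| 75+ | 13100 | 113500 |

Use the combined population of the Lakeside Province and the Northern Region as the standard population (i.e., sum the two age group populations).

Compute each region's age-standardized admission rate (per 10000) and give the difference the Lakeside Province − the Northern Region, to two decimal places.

Combined standard total = 2347800; weights = 0.2174, 0.1752, 0.1878, 0.1059, 0.1588, 0.1009, 0.0539.
The Lakeside Province: 0.2174×0.8 + 0.1752×2.0 + 0.1878×4.6 + 0.1059×7.1 + 0.1588×13.8 + 0.1009×17.5 + 0.0539×28.8 = 7.6508 per 10000.
The Northern Region: 0.2174×1.4 + 0.1752×2.1 + 0.1878×5.2 + 0.1059×10.7 + 0.1588×22.9 + 0.1009×27.2 + 0.0539×42.4 = 11.4501 per 10000.
Difference = 7.6508 − 11.4501 = -3.7993.

-3.80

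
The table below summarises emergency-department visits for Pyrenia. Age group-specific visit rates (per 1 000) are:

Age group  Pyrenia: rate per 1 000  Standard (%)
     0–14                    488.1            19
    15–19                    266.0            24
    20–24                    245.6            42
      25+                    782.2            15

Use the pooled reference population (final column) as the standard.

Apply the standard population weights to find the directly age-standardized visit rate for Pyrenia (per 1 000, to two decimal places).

Standard weights: 0.19, 0.24, 0.42, 0.15.
Standardized rate: 0.1900×488.1 + 0.2400×266.0 + 0.4200×245.6 + 0.1500×782.2 = 377.0610 per 1 000.

377.06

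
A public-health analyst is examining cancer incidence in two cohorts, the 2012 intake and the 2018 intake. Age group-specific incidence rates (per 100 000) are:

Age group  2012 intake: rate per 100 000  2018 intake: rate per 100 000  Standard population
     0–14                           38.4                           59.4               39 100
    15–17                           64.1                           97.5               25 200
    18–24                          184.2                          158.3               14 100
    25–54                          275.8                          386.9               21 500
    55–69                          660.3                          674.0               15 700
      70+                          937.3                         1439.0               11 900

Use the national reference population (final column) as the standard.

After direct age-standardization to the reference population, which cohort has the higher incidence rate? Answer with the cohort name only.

2018 intake

Standard total = 127 500; weights = 0.3067, 0.1976, 0.1106, 0.1686, 0.1231, 0.0933.
The 2012 intake: 0.3067×38.4 + 0.1976×64.1 + 0.1106×184.2 + 0.1686×275.8 + 0.1231×660.3 + 0.0933×937.3 = 260.1118 per 100 000.
The 2018 intake: 0.3067×59.4 + 0.1976×97.5 + 0.1106×158.3 + 0.1686×386.9 + 0.1231×674.0 + 0.0933×1439.0 = 337.5358 per 100 000.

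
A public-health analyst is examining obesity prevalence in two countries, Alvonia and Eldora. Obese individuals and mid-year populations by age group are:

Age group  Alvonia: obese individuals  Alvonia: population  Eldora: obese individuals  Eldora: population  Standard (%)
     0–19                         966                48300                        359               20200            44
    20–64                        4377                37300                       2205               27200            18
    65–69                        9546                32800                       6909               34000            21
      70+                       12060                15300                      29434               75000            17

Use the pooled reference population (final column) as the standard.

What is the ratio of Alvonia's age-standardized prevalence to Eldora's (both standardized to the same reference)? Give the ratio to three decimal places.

Age-specific rates per 1000 for Alvonia: 20.000, 117.346, 291.037, 788.235.
For Eldora: 17.772, 81.066, 203.206, 392.453.
Standard weights: 0.44, 0.18, 0.21, 0.17.
Alvonia: 0.4400×20.000 + 0.1800×117.346 + 0.2100×291.037 + 0.1700×788.235 = 225.0399 per 1000.
Eldora: 0.4400×17.772 + 0.1800×81.066 + 0.2100×203.206 + 0.1700×392.453 = 131.8020 per 1000.
Ratio = 225.0399 ÷ 131.8020 = 1.70741.

1.707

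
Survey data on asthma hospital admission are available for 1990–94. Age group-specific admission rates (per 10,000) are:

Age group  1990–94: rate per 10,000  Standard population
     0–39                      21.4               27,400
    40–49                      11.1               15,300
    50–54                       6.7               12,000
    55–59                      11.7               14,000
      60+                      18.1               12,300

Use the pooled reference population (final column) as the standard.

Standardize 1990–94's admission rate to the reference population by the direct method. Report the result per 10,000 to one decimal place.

15.1

Standard total = 81,000; weights = 0.3383, 0.1889, 0.1481, 0.1728, 0.1519.
Standardized rate: 0.3383×21.4 + 0.1889×11.1 + 0.1481×6.7 + 0.1728×11.7 + 0.1519×18.1 = 15.0990 per 10,000.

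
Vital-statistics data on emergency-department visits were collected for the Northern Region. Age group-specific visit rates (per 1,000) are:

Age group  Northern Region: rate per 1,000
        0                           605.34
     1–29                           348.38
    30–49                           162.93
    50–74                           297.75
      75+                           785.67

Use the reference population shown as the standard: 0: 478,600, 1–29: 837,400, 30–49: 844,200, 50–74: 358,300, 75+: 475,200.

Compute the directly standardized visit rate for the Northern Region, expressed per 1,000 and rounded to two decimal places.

400.52

Standard total = 2,993,700; weights = 0.1599, 0.2797, 0.2820, 0.1197, 0.1587.
Standardized rate: 0.1599×605.34 + 0.2797×348.38 + 0.2820×162.93 + 0.1197×297.75 + 0.1587×785.67 = 400.5174 per 1,000.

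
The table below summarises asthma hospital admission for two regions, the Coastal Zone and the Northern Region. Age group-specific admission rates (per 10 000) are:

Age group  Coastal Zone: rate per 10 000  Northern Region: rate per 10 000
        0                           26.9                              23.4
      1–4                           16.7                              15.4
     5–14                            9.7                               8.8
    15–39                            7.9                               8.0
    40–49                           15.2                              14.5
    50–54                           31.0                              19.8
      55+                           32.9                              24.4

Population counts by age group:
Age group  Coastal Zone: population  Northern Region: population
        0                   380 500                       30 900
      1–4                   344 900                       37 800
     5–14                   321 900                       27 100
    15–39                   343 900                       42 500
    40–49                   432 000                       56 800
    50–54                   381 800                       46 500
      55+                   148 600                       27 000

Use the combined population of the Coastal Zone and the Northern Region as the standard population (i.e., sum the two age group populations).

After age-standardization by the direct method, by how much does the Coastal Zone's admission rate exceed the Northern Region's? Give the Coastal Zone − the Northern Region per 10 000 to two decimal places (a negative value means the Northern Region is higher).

Combined standard total = 2 622 200; weights = 0.1569, 0.1459, 0.1331, 0.1474, 0.1864, 0.1633, 0.0670.
The Coastal Zone: 0.1569×26.9 + 0.1459×16.7 + 0.1331×9.7 + 0.1474×7.9 + 0.1864×15.2 + 0.1633×31.0 + 0.0670×32.9 = 19.2128 per 10 000.
The Northern Region: 0.1569×23.4 + 0.1459×15.4 + 0.1331×8.8 + 0.1474×8.0 + 0.1864×14.5 + 0.1633×19.8 + 0.0670×24.4 = 15.8399 per 10 000.
Difference = 19.2128 − 15.8399 = 3.3730.

3.37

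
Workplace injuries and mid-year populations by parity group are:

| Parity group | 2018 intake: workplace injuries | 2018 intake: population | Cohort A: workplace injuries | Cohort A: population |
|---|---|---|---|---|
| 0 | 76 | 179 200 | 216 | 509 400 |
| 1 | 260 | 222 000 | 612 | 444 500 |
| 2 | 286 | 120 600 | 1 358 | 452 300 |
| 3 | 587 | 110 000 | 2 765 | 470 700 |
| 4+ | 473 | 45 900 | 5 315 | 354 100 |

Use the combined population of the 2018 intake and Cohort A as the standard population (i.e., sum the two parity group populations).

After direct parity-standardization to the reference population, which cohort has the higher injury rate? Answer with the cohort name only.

Parity-specific rates per 10 000 for the 2018 intake: 4.24, 11.71, 23.71, 53.36, 103.05.
For Cohort A: 4.24, 13.77, 30.02, 58.74, 150.10.
Combined standard total = 2 908 700; weights = 0.2367, 0.2291, 0.1970, 0.1996, 0.1375.
The 2018 intake: 0.2367×4.24 + 0.2291×11.71 + 0.1970×23.71 + 0.1996×53.36 + 0.1375×103.05 = 33.1835 per 10 000.
Cohort A: 0.2367×4.24 + 0.2291×13.77 + 0.1970×30.02 + 0.1996×58.74 + 0.1375×150.10 = 42.4411 per 10 000.

Cohort A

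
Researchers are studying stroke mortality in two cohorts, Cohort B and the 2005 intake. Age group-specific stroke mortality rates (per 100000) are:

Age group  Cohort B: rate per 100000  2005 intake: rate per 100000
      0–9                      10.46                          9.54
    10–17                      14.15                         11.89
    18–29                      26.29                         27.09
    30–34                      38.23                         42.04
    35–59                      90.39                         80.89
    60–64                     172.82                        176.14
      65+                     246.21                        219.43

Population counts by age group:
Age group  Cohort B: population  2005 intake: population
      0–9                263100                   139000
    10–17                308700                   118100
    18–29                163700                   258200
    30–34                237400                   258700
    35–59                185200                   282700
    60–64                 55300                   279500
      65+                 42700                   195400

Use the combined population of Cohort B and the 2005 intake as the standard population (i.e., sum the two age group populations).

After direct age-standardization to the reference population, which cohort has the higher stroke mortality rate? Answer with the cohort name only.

Combined standard total = 2787700; weights = 0.1442, 0.1531, 0.1513, 0.1780, 0.1678, 0.1201, 0.0854.
Cohort B: 0.1442×10.46 + 0.1531×14.15 + 0.1513×26.29 + 0.1780×38.23 + 0.1678×90.39 + 0.1201×172.82 + 0.0854×246.21 = 71.4134 per 100000.
The 2005 intake: 0.1442×9.54 + 0.1531×11.89 + 0.1513×27.09 + 0.1780×42.04 + 0.1678×80.89 + 0.1201×176.14 + 0.0854×219.43 = 68.2507 per 100000.
The crude rates (45.63 vs 88.52) would put the 2005 intake higher, but that reflects its age composition; once standardized to a common age structure, Cohort B has the higher underlying rate.

Cohort B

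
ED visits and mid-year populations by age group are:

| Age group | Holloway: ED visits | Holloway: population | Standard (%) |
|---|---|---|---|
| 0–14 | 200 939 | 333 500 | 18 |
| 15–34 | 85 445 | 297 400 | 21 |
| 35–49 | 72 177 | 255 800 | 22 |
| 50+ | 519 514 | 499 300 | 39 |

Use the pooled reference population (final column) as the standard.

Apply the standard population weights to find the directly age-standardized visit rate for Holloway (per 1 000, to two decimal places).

Age-specific rates per 1 000 for Holloway: 602.516, 287.307, 282.162, 1040.485.
Standard weights: 0.18, 0.21, 0.22, 0.39.
Standardized rate: 0.1800×602.516 + 0.2100×287.307 + 0.2200×282.162 + 0.3900×1040.485 = 636.6519 per 1 000.

636.65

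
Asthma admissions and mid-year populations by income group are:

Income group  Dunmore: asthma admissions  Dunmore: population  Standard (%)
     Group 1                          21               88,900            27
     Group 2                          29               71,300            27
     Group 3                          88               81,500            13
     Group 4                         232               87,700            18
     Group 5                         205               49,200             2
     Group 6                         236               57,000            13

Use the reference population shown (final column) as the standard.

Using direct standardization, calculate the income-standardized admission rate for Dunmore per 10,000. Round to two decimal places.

14.12

Income-specific rates per 10,000 for Dunmore: 2.36, 4.07, 10.80, 26.45, 41.67, 41.40.
Standard weights: 0.27, 0.27, 0.13, 0.18, 0.02, 0.13.
Standardized rate: 0.2700×2.36 + 0.2700×4.07 + 0.1300×10.80 + 0.1800×26.45 + 0.0200×41.67 + 0.1300×41.40 = 14.1171 per 10,000.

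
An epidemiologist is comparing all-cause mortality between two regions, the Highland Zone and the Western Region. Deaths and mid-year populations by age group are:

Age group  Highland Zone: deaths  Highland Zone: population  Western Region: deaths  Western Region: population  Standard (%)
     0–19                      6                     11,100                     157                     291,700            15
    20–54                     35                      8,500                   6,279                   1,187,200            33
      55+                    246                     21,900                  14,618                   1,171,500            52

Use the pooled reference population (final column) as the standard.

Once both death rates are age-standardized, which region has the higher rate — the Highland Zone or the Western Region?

Western Region

Age-specific rates per 100,000 for the Highland Zone: 54.05, 411.76, 1123.29.
For the Western Region: 53.82, 528.89, 1247.80.
Standard weights: 0.15, 0.33, 0.52.
The Highland Zone: 0.1500×54.05 + 0.3300×411.76 + 0.5200×1123.29 = 728.1001 per 100,000.
The Western Region: 0.1500×53.82 + 0.3300×528.89 + 0.5200×1247.80 = 831.4646 per 100,000.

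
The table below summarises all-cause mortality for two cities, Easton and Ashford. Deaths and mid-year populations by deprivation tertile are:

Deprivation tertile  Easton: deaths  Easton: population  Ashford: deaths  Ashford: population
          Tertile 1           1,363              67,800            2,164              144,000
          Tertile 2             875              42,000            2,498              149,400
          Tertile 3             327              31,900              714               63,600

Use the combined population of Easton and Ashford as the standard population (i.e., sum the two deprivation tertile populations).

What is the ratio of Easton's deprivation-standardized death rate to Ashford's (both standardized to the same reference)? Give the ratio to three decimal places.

Deprivation-specific rates per 1,000 for Easton: 20.103, 20.833, 10.251.
For Ashford: 15.028, 16.720, 11.226.
Combined standard total = 498,700; weights = 0.4247, 0.3838, 0.1915.
Easton: 0.4247×20.103 + 0.3838×20.833 + 0.1915×10.251 = 18.4967 per 1,000.
Ashford: 0.4247×15.028 + 0.3838×16.720 + 0.1915×11.226 = 14.9494 per 1,000.
Ratio = 18.4967 ÷ 14.9494 = 1.23729.

1.237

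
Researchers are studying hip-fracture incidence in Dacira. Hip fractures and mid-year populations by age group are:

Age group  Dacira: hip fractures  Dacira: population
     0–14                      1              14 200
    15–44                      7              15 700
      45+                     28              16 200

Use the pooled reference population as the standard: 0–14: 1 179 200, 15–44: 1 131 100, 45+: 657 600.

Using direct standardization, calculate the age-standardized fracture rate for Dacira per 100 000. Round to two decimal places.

58.09

Age-specific rates per 100 000 for Dacira: 7.04, 44.59, 172.84.
Standard total = 2 967 900; weights = 0.3973, 0.3811, 0.2216.
Standardized rate: 0.3973×7.04 + 0.3811×44.59 + 0.2216×172.84 = 58.0864 per 100 000.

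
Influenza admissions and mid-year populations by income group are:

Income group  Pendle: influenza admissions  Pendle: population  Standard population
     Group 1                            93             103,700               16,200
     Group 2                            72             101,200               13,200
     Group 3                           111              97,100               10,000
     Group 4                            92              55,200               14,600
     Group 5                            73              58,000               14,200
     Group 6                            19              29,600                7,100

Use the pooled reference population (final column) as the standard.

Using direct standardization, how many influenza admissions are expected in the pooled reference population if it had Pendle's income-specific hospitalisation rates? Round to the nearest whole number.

Income-specific rates per 100,000 for Pendle: 89.68, 71.15, 114.32, 166.67, 125.86, 64.19.
Expected influenza admissions = Σ (standard pop × income-specific rate ÷ 100,000)
= 16,200×89.68/100,000 + 13,200×71.15/100,000 + 10,000×114.32/100,000 + 14,600×166.67/100,000 + 14,200×125.86/100,000 + 7,100×64.19/100,000
= 14.53 + 9.39 + 11.43 + 24.33 + 17.87 + 4.56 = 82.11.

82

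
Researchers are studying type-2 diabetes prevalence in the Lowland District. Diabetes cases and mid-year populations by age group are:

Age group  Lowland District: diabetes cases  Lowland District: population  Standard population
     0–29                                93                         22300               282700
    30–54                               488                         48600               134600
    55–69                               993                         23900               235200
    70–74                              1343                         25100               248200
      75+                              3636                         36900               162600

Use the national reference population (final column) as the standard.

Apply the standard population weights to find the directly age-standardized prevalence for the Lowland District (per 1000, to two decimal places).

Age-specific rates per 1000 for the Lowland District: 4.170, 10.041, 41.548, 53.506, 98.537.
Standard total = 1063300; weights = 0.2659, 0.1266, 0.2212, 0.2334, 0.1529.
Standardized rate: 0.2659×4.170 + 0.1266×10.041 + 0.2212×41.548 + 0.2334×53.506 + 0.1529×98.537 = 39.1281 per 1000.

39.13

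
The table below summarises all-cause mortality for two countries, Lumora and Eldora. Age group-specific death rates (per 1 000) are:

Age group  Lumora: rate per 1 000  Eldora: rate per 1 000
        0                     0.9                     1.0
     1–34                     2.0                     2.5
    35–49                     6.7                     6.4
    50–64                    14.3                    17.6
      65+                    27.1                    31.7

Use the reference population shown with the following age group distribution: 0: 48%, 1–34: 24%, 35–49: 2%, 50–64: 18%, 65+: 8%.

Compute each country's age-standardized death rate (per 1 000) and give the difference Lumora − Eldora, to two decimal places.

Standard weights: 0.48, 0.24, 0.02, 0.18, 0.08.
Lumora: 0.4800×0.9 + 0.2400×2.0 + 0.0200×6.7 + 0.1800×14.3 + 0.0800×27.1 = 5.7880 per 1 000.
Eldora: 0.4800×1.0 + 0.2400×2.5 + 0.0200×6.4 + 0.1800×17.6 + 0.0800×31.7 = 6.9120 per 1 000.
Difference = 5.7880 − 6.9120 = -1.1240.

-1.12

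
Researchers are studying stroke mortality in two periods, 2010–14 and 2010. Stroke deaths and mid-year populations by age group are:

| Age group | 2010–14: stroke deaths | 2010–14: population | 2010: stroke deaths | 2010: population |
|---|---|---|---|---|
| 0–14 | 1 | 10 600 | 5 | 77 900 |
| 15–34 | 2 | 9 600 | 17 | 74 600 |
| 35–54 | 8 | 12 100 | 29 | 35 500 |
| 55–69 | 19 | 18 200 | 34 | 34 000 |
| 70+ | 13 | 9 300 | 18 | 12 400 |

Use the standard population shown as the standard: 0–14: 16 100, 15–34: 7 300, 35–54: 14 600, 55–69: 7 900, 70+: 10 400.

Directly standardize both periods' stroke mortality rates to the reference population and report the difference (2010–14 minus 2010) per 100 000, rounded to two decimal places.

-3.81

Age-specific rates per 100 000 for 2010–14: 9.43, 20.83, 66.12, 104.40, 139.78.
For 2010: 6.42, 22.79, 81.69, 100.00, 145.16.
Standard total = 56 300; weights = 0.2860, 0.1297, 0.2593, 0.1403, 0.1847.
2010–14: 0.2860×9.43 + 0.1297×20.83 + 0.2593×66.12 + 0.1403×104.40 + 0.1847×139.78 = 63.0151 per 100 000.
2010: 0.2860×6.42 + 0.1297×22.79 + 0.2593×81.69 + 0.1403×100.00 + 0.1847×145.16 = 66.8214 per 100 000.
Difference = 63.0151 − 66.8214 = -3.8063.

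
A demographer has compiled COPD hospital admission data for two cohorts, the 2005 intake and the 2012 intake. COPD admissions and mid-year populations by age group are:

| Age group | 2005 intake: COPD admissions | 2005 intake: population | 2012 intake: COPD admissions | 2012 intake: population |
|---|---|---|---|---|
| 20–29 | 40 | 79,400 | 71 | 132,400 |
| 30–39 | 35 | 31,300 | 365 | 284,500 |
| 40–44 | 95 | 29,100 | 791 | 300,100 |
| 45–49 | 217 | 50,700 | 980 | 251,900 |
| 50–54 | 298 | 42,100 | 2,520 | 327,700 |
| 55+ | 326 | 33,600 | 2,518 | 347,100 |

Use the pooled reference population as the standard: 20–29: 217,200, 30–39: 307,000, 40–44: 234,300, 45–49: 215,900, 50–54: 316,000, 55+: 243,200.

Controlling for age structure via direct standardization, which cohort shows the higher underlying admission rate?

2005 intake

Age-specific rates per 10,000 for the 2005 intake: 5.04, 11.18, 32.65, 42.80, 70.78, 97.02.
For the 2012 intake: 5.36, 12.83, 26.36, 38.90, 76.90, 72.54.
Standard total = 1,533,600; weights = 0.1416, 0.2002, 0.1528, 0.1408, 0.2061, 0.1586.
The 2005 intake: 0.1416×5.04 + 0.2002×11.18 + 0.1528×32.65 + 0.1408×42.80 + 0.2061×70.78 + 0.1586×97.02 = 43.9363 per 10,000.
The 2012 intake: 0.1416×5.36 + 0.2002×12.83 + 0.1528×26.36 + 0.1408×38.90 + 0.2061×76.90 + 0.1586×72.54 = 40.1809 per 10,000.
The crude rates (37.98 vs 44.08) would put the 2012 intake higher, but that reflects its age composition; once standardized to a common age structure, the 2005 intake has the higher underlying rate.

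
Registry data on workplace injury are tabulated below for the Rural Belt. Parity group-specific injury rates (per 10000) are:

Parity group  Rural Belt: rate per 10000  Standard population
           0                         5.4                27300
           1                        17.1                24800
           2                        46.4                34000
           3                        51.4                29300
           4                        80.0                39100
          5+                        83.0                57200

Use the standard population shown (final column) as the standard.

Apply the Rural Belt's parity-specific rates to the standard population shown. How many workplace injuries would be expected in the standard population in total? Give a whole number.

Expected workplace injuries = Σ (standard pop × parity-specific rate ÷ 10000)
= 27300×5.4/10000 + 24800×17.1/10000 + 34000×46.4/10000 + 29300×51.4/10000 + 39100×80.0/10000 + 57200×83.0/10000
= 14.74 + 42.41 + 157.76 + 150.60 + 312.80 + 474.76 = 1153.07.

1153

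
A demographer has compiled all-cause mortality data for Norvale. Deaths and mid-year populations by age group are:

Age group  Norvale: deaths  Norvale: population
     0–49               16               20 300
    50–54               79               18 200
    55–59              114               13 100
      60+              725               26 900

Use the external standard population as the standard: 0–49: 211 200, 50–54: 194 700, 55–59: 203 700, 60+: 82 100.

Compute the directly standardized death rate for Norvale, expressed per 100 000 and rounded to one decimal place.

Age-specific rates per 100 000 for Norvale: 78.82, 434.07, 870.23, 2695.17.
Standard total = 691 700; weights = 0.3053, 0.2815, 0.2945, 0.1187.
Standardized rate: 0.3053×78.82 + 0.2815×434.07 + 0.2945×870.23 + 0.1187×2695.17 = 722.4199 per 100 000.

722.4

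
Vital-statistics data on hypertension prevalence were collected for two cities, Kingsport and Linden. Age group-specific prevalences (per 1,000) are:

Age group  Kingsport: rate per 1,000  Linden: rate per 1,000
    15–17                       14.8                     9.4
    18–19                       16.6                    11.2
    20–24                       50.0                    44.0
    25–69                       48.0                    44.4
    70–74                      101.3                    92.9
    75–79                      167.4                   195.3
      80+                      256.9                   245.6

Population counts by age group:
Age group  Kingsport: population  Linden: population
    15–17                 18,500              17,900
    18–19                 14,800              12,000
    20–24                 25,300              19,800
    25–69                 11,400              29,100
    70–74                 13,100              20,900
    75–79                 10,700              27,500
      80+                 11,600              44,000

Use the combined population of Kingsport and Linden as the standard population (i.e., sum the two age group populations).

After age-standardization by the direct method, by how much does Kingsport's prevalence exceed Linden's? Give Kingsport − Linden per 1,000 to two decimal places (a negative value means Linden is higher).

Combined standard total = 276,600; weights = 0.1316, 0.0969, 0.1631, 0.1464, 0.1229, 0.1381, 0.2010.
Kingsport: 0.1316×14.8 + 0.0969×16.6 + 0.1631×50.0 + 0.1464×48.0 + 0.1229×101.3 + 0.1381×167.4 + 0.2010×256.9 = 105.9477 per 1,000.
Linden: 0.1316×9.4 + 0.0969×11.2 + 0.1631×44.0 + 0.1464×44.4 + 0.1229×92.9 + 0.1381×195.3 + 0.2010×245.6 = 103.7576 per 1,000.
Difference = 105.9477 − 103.7576 = 2.1901.

2.19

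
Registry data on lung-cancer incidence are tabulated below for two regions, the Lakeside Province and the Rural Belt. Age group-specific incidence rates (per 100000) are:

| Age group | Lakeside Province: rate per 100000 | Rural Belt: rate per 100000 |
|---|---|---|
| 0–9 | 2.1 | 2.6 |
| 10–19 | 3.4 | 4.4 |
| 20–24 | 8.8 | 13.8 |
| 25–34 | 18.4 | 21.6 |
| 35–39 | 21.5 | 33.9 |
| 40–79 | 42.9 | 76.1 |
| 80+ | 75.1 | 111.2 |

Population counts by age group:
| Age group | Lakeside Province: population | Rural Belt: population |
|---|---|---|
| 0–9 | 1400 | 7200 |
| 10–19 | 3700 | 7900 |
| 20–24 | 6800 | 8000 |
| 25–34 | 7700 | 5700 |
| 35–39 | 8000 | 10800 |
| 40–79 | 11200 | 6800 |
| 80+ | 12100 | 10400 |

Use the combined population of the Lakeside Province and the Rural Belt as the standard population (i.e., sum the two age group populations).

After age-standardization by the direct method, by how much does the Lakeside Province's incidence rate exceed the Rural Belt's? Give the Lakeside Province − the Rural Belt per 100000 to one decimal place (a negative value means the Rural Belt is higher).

-16.5

Combined standard total = 107700; weights = 0.0799, 0.1077, 0.1374, 0.1244, 0.1746, 0.1671, 0.2089.
The Lakeside Province: 0.0799×2.1 + 0.1077×3.4 + 0.1374×8.8 + 0.1244×18.4 + 0.1746×21.5 + 0.1671×42.9 + 0.2089×75.1 = 30.6448 per 100000.
The Rural Belt: 0.0799×2.6 + 0.1077×4.4 + 0.1374×13.8 + 0.1244×21.6 + 0.1746×33.9 + 0.1671×76.1 + 0.2089×111.2 = 47.1328 per 100000.
Difference = 30.6448 − 47.1328 = -16.4879.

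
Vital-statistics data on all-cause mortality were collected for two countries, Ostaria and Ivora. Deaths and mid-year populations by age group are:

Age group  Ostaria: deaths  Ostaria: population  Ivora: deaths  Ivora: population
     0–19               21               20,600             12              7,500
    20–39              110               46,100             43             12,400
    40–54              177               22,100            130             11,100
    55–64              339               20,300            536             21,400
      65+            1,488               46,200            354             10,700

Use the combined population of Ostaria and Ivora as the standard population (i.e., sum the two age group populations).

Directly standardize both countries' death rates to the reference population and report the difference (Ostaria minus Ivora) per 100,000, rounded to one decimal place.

-274.9

Age-specific rates per 100,000 for Ostaria: 101.94, 238.61, 800.90, 1669.95, 3220.78.
For Ivora: 160.00, 346.77, 1171.17, 2504.67, 3308.41.
Combined standard total = 218,400; weights = 0.1287, 0.2679, 0.1520, 0.1909, 0.2605.
Ostaria: 0.1287×101.94 + 0.2679×238.61 + 0.1520×800.90 + 0.1909×1669.95 + 0.2605×3220.78 = 1356.7430 per 100,000.
Ivora: 0.1287×160.00 + 0.2679×346.77 + 0.1520×1171.17 + 0.1909×2504.67 + 0.2605×3308.41 = 1631.6787 per 100,000.
Difference = 1356.7430 − 1631.6787 = -274.9357.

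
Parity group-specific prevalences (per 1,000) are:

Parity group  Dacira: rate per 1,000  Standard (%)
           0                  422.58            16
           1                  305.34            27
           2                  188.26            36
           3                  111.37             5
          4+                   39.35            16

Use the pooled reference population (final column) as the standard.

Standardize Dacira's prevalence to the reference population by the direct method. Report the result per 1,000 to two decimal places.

229.69

Standard weights: 0.16, 0.27, 0.36, 0.05, 0.16.
Standardized rate: 0.1600×422.58 + 0.2700×305.34 + 0.3600×188.26 + 0.0500×111.37 + 0.1600×39.35 = 229.6927 per 1,000.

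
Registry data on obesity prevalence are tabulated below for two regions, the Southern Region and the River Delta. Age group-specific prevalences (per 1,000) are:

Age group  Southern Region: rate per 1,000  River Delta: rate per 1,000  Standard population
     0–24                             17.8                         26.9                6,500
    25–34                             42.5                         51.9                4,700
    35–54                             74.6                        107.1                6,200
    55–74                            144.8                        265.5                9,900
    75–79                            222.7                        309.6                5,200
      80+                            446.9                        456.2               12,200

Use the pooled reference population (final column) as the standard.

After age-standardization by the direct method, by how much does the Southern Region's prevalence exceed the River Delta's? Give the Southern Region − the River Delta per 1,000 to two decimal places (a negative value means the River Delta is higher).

-46.20

Standard total = 44,700; weights = 0.1454, 0.1051, 0.1387, 0.2215, 0.1163, 0.2729.
The Southern Region: 0.1454×17.8 + 0.1051×42.5 + 0.1387×74.6 + 0.2215×144.8 + 0.1163×222.7 + 0.2729×446.9 = 197.3537 per 1,000.
The River Delta: 0.1454×26.9 + 0.1051×51.9 + 0.1387×107.1 + 0.2215×265.5 + 0.1163×309.6 + 0.2729×456.2 = 243.5528 per 1,000.
Difference = 197.3537 − 243.5528 = -46.1991.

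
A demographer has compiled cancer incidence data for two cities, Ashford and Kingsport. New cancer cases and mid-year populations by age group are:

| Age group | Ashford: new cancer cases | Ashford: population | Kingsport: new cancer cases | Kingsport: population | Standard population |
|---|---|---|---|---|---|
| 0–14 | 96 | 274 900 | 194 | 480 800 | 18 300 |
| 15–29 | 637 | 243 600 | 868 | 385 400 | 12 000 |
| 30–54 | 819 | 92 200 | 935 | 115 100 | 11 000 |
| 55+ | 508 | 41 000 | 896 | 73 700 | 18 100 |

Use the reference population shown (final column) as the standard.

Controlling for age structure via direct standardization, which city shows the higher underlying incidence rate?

Age-specific rates per 100 000 for Ashford: 34.92, 261.49, 888.29, 1239.02.
For Kingsport: 40.35, 225.22, 812.34, 1215.74.
Standard total = 59 400; weights = 0.3081, 0.2020, 0.1852, 0.3047.
Ashford: 0.3081×34.92 + 0.2020×261.49 + 0.1852×888.29 + 0.3047×1239.02 = 605.6312 per 100 000.
Kingsport: 0.3081×40.35 + 0.2020×225.22 + 0.1852×812.34 + 0.3047×1215.74 = 578.8154 per 100 000.

Ashford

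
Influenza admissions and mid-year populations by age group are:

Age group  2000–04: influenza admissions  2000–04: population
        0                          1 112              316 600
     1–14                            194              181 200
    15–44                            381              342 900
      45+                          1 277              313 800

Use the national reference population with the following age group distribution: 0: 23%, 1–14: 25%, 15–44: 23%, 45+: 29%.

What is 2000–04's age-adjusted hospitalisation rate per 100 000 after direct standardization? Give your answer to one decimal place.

251.1

Age-specific rates per 100 000 for 2000–04: 351.23, 107.06, 111.11, 406.95.
Standard weights: 0.23, 0.25, 0.23, 0.29.
Standardized rate: 0.2300×351.23 + 0.2500×107.06 + 0.2300×111.11 + 0.2900×406.95 = 251.1195 per 100 000.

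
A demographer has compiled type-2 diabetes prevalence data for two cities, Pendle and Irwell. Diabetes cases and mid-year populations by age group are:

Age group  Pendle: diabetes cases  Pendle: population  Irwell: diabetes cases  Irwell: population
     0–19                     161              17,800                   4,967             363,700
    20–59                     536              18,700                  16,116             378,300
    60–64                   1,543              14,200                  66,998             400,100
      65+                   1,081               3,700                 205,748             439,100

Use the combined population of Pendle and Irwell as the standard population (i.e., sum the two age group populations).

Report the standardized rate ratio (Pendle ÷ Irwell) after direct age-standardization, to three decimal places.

Age-specific rates per 1,000 for Pendle: 9.045, 28.663, 108.662, 292.162.
For Irwell: 13.657, 42.601, 167.453, 468.568.
Combined standard total = 1,635,600; weights = 0.2332, 0.2427, 0.2533, 0.2707.
Pendle: 0.2332×9.045 + 0.2427×28.663 + 0.2533×108.662 + 0.2707×292.162 = 115.6872 per 1,000.
Irwell: 0.2332×13.657 + 0.2427×42.601 + 0.2533×167.453 + 0.2707×468.568 = 182.7955 per 1,000.
Ratio = 115.6872 ÷ 182.7955 = 0.63288.

0.633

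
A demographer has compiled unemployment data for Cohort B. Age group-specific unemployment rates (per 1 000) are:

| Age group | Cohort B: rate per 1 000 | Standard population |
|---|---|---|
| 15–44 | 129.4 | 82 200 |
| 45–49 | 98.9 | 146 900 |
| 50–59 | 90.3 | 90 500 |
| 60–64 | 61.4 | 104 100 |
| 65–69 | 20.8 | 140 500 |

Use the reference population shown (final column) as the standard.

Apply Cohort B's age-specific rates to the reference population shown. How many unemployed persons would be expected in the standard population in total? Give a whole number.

Expected unemployed persons = Σ (standard pop × age-specific rate ÷ 1 000)
= 82 200×129.4/1 000 + 146 900×98.9/1 000 + 90 500×90.3/1 000 + 104 100×61.4/1 000 + 140 500×20.8/1 000
= 10636.68 + 14528.41 + 8172.15 + 6391.74 + 2922.40 = 42651.38.

42651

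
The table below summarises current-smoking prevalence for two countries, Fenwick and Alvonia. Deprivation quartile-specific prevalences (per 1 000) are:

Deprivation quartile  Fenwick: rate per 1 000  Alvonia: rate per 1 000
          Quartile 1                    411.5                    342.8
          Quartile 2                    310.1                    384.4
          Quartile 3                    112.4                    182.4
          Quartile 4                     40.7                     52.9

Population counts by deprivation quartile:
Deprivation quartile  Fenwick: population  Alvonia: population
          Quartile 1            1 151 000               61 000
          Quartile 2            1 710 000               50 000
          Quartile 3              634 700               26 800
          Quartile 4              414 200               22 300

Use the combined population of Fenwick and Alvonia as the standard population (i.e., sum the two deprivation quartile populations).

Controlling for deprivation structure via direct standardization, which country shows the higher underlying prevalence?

Combined standard total = 4 070 000; weights = 0.2978, 0.4324, 0.1625, 0.1072.
Fenwick: 0.2978×411.5 + 0.4324×310.1 + 0.1625×112.4 + 0.1072×40.7 = 279.2708 per 1 000.
Alvonia: 0.2978×342.8 + 0.4324×384.4 + 0.1625×182.4 + 0.1072×52.9 = 303.6280 per 1 000.

Alvonia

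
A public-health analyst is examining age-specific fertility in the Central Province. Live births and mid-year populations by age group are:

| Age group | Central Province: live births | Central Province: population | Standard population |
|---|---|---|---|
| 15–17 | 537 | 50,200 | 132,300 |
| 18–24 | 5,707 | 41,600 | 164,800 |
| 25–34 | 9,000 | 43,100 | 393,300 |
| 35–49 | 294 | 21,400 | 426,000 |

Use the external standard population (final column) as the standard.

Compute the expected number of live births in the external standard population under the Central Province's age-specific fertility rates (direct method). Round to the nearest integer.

Age-specific rates per 1,000 for the Central Province: 10.697, 137.188, 208.817, 13.738.
Expected live births = Σ (standard pop × age-specific rate ÷ 1,000)
= 132,300×10.697/1,000 + 164,800×137.188/1,000 + 393,300×208.817/1,000 + 426,000×13.738/1,000
= 1415.24 + 22608.50 + 82127.61 + 5852.52 = 112003.87.

112004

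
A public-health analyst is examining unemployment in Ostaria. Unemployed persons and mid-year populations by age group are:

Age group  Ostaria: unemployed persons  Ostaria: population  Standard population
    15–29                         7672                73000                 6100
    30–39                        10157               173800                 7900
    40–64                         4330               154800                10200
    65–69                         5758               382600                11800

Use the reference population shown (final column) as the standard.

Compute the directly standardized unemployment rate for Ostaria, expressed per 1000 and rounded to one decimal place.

Age-specific rates per 1000 for Ostaria: 105.096, 58.441, 27.972, 15.050.
Standard total = 36000; weights = 0.1694, 0.2194, 0.2833, 0.3278.
Standardized rate: 0.1694×105.096 + 0.2194×58.441 + 0.2833×27.972 + 0.3278×15.050 = 43.4906 per 1000.

43.5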